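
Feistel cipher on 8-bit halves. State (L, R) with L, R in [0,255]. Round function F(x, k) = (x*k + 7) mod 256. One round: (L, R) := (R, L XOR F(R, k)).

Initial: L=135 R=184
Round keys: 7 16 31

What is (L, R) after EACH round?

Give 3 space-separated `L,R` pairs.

Round 1 (k=7): L=184 R=136
Round 2 (k=16): L=136 R=63
Round 3 (k=31): L=63 R=32

Answer: 184,136 136,63 63,32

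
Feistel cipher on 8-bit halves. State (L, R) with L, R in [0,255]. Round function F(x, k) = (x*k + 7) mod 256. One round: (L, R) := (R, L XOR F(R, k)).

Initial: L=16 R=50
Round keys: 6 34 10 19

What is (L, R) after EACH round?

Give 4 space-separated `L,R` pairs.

Round 1 (k=6): L=50 R=35
Round 2 (k=34): L=35 R=159
Round 3 (k=10): L=159 R=30
Round 4 (k=19): L=30 R=222

Answer: 50,35 35,159 159,30 30,222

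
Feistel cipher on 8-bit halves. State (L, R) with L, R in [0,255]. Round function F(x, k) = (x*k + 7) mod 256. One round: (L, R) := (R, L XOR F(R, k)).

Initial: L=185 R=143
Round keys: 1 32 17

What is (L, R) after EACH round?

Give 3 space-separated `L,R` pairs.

Round 1 (k=1): L=143 R=47
Round 2 (k=32): L=47 R=104
Round 3 (k=17): L=104 R=192

Answer: 143,47 47,104 104,192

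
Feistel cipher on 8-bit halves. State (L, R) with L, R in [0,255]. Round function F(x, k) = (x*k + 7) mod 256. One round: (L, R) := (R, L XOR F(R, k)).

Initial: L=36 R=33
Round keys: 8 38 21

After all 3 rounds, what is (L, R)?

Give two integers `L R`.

Answer: 72 196

Derivation:
Round 1 (k=8): L=33 R=43
Round 2 (k=38): L=43 R=72
Round 3 (k=21): L=72 R=196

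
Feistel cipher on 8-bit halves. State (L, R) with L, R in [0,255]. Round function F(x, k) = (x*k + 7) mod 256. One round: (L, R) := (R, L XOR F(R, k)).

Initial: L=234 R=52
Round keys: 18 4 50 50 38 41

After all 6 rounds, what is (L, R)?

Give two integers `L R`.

Answer: 199 46

Derivation:
Round 1 (k=18): L=52 R=69
Round 2 (k=4): L=69 R=47
Round 3 (k=50): L=47 R=112
Round 4 (k=50): L=112 R=200
Round 5 (k=38): L=200 R=199
Round 6 (k=41): L=199 R=46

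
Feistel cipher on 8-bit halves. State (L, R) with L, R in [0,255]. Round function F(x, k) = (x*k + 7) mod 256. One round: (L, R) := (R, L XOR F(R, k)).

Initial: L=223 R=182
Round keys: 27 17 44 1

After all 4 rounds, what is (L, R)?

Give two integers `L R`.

Answer: 205 47

Derivation:
Round 1 (k=27): L=182 R=230
Round 2 (k=17): L=230 R=251
Round 3 (k=44): L=251 R=205
Round 4 (k=1): L=205 R=47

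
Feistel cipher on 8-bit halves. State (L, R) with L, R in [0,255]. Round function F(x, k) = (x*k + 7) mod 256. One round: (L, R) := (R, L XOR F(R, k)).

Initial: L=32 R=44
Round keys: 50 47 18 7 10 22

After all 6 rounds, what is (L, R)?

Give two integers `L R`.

Round 1 (k=50): L=44 R=191
Round 2 (k=47): L=191 R=52
Round 3 (k=18): L=52 R=16
Round 4 (k=7): L=16 R=67
Round 5 (k=10): L=67 R=181
Round 6 (k=22): L=181 R=214

Answer: 181 214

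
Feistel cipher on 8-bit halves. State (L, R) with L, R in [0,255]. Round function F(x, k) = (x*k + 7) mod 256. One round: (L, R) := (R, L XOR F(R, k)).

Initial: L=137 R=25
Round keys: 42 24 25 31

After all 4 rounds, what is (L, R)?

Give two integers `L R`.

Answer: 29 84

Derivation:
Round 1 (k=42): L=25 R=168
Round 2 (k=24): L=168 R=222
Round 3 (k=25): L=222 R=29
Round 4 (k=31): L=29 R=84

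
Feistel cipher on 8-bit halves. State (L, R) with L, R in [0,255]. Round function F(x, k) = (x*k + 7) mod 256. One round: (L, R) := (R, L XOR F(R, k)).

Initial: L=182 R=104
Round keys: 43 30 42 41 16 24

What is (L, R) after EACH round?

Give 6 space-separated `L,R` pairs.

Round 1 (k=43): L=104 R=201
Round 2 (k=30): L=201 R=253
Round 3 (k=42): L=253 R=64
Round 4 (k=41): L=64 R=186
Round 5 (k=16): L=186 R=231
Round 6 (k=24): L=231 R=21

Answer: 104,201 201,253 253,64 64,186 186,231 231,21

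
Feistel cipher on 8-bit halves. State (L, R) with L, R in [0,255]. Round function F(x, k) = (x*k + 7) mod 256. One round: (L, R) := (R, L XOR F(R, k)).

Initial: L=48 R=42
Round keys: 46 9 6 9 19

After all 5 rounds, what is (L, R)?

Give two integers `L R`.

Round 1 (k=46): L=42 R=163
Round 2 (k=9): L=163 R=232
Round 3 (k=6): L=232 R=212
Round 4 (k=9): L=212 R=147
Round 5 (k=19): L=147 R=36

Answer: 147 36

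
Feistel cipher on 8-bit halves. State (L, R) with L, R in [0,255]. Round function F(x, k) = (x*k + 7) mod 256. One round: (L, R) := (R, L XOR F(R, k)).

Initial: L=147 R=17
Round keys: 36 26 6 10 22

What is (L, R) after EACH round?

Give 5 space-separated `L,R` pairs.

Answer: 17,248 248,38 38,19 19,227 227,154

Derivation:
Round 1 (k=36): L=17 R=248
Round 2 (k=26): L=248 R=38
Round 3 (k=6): L=38 R=19
Round 4 (k=10): L=19 R=227
Round 5 (k=22): L=227 R=154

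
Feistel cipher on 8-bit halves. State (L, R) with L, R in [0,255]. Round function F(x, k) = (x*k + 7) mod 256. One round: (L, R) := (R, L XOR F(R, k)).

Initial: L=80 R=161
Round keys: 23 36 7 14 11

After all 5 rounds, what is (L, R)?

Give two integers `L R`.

Answer: 215 115

Derivation:
Round 1 (k=23): L=161 R=46
Round 2 (k=36): L=46 R=222
Round 3 (k=7): L=222 R=55
Round 4 (k=14): L=55 R=215
Round 5 (k=11): L=215 R=115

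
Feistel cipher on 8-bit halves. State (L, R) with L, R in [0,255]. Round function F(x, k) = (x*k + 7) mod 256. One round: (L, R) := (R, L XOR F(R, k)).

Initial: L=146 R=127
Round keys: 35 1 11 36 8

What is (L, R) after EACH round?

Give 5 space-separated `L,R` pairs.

Round 1 (k=35): L=127 R=246
Round 2 (k=1): L=246 R=130
Round 3 (k=11): L=130 R=107
Round 4 (k=36): L=107 R=145
Round 5 (k=8): L=145 R=228

Answer: 127,246 246,130 130,107 107,145 145,228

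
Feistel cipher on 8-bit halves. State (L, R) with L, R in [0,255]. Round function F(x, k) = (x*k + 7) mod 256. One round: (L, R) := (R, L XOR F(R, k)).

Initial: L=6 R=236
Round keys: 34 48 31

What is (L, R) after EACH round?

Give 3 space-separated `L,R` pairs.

Round 1 (k=34): L=236 R=89
Round 2 (k=48): L=89 R=91
Round 3 (k=31): L=91 R=85

Answer: 236,89 89,91 91,85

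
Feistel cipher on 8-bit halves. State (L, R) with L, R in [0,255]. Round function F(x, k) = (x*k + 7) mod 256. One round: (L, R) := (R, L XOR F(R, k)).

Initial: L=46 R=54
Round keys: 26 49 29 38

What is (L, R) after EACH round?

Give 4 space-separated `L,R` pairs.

Answer: 54,173 173,18 18,188 188,253

Derivation:
Round 1 (k=26): L=54 R=173
Round 2 (k=49): L=173 R=18
Round 3 (k=29): L=18 R=188
Round 4 (k=38): L=188 R=253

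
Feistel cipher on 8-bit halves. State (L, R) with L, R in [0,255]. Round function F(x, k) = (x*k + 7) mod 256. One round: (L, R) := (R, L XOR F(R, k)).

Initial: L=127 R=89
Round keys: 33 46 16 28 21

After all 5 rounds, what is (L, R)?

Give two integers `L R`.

Round 1 (k=33): L=89 R=255
Round 2 (k=46): L=255 R=128
Round 3 (k=16): L=128 R=248
Round 4 (k=28): L=248 R=167
Round 5 (k=21): L=167 R=66

Answer: 167 66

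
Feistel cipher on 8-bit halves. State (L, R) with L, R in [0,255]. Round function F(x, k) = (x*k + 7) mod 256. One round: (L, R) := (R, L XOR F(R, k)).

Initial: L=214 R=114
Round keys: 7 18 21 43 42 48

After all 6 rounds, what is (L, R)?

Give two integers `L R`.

Answer: 120 202

Derivation:
Round 1 (k=7): L=114 R=243
Round 2 (k=18): L=243 R=111
Round 3 (k=21): L=111 R=209
Round 4 (k=43): L=209 R=77
Round 5 (k=42): L=77 R=120
Round 6 (k=48): L=120 R=202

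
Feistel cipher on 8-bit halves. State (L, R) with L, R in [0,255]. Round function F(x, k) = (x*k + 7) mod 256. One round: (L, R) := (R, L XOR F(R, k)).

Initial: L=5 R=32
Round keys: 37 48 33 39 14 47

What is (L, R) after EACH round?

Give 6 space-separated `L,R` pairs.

Round 1 (k=37): L=32 R=162
Round 2 (k=48): L=162 R=71
Round 3 (k=33): L=71 R=140
Round 4 (k=39): L=140 R=28
Round 5 (k=14): L=28 R=3
Round 6 (k=47): L=3 R=136

Answer: 32,162 162,71 71,140 140,28 28,3 3,136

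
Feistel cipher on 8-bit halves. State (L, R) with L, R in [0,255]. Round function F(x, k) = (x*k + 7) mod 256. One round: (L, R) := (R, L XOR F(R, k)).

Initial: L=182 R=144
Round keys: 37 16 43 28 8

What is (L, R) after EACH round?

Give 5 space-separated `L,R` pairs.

Answer: 144,97 97,135 135,213 213,212 212,114

Derivation:
Round 1 (k=37): L=144 R=97
Round 2 (k=16): L=97 R=135
Round 3 (k=43): L=135 R=213
Round 4 (k=28): L=213 R=212
Round 5 (k=8): L=212 R=114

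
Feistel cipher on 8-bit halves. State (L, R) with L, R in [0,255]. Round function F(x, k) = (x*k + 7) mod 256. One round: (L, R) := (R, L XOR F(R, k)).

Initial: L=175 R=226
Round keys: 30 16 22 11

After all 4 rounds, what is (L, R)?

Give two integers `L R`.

Answer: 25 63

Derivation:
Round 1 (k=30): L=226 R=44
Round 2 (k=16): L=44 R=37
Round 3 (k=22): L=37 R=25
Round 4 (k=11): L=25 R=63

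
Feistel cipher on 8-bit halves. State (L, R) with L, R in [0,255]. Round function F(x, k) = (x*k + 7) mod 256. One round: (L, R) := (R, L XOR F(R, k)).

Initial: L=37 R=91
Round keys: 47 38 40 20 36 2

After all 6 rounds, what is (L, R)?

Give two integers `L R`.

Round 1 (k=47): L=91 R=153
Round 2 (k=38): L=153 R=230
Round 3 (k=40): L=230 R=110
Round 4 (k=20): L=110 R=121
Round 5 (k=36): L=121 R=101
Round 6 (k=2): L=101 R=168

Answer: 101 168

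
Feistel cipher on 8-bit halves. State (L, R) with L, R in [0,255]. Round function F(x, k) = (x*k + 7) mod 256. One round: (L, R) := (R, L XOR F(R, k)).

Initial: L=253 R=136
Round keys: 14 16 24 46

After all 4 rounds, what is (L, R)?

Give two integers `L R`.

Answer: 229 2

Derivation:
Round 1 (k=14): L=136 R=138
Round 2 (k=16): L=138 R=47
Round 3 (k=24): L=47 R=229
Round 4 (k=46): L=229 R=2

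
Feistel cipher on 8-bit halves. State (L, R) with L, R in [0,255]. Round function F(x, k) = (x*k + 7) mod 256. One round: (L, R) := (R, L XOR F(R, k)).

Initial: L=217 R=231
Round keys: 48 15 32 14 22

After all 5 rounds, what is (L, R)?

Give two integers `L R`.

Round 1 (k=48): L=231 R=142
Round 2 (k=15): L=142 R=190
Round 3 (k=32): L=190 R=73
Round 4 (k=14): L=73 R=187
Round 5 (k=22): L=187 R=80

Answer: 187 80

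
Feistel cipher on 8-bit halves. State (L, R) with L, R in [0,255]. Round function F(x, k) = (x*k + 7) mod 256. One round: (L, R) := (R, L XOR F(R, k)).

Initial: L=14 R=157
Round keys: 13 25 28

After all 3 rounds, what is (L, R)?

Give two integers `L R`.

Answer: 248 41

Derivation:
Round 1 (k=13): L=157 R=14
Round 2 (k=25): L=14 R=248
Round 3 (k=28): L=248 R=41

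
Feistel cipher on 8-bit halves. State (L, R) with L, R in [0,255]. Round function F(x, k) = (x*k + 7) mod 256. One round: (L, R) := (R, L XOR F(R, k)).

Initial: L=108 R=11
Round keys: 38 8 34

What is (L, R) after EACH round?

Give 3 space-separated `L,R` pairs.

Answer: 11,197 197,36 36,10

Derivation:
Round 1 (k=38): L=11 R=197
Round 2 (k=8): L=197 R=36
Round 3 (k=34): L=36 R=10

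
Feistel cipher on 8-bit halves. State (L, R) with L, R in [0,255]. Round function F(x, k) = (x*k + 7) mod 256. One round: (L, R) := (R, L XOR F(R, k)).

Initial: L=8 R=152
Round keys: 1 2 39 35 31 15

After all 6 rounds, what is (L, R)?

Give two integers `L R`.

Round 1 (k=1): L=152 R=151
Round 2 (k=2): L=151 R=173
Round 3 (k=39): L=173 R=245
Round 4 (k=35): L=245 R=43
Round 5 (k=31): L=43 R=201
Round 6 (k=15): L=201 R=229

Answer: 201 229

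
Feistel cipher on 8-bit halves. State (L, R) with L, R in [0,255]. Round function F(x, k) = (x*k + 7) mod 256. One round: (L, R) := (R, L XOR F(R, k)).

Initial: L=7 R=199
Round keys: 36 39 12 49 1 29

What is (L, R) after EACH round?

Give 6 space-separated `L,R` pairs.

Answer: 199,4 4,100 100,179 179,46 46,134 134,27

Derivation:
Round 1 (k=36): L=199 R=4
Round 2 (k=39): L=4 R=100
Round 3 (k=12): L=100 R=179
Round 4 (k=49): L=179 R=46
Round 5 (k=1): L=46 R=134
Round 6 (k=29): L=134 R=27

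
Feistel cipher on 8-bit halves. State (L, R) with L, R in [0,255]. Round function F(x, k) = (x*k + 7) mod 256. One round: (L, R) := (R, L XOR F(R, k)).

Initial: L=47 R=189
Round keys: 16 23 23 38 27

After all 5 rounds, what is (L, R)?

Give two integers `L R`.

Round 1 (k=16): L=189 R=248
Round 2 (k=23): L=248 R=242
Round 3 (k=23): L=242 R=61
Round 4 (k=38): L=61 R=231
Round 5 (k=27): L=231 R=89

Answer: 231 89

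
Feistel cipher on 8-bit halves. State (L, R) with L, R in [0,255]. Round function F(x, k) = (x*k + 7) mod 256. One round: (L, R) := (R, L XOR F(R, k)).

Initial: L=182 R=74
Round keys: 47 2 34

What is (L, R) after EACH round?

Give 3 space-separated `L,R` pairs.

Round 1 (k=47): L=74 R=43
Round 2 (k=2): L=43 R=23
Round 3 (k=34): L=23 R=62

Answer: 74,43 43,23 23,62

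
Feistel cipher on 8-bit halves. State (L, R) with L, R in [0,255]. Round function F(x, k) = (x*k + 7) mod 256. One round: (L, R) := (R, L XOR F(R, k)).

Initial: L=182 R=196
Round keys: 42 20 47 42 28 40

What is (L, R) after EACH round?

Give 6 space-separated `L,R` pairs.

Round 1 (k=42): L=196 R=153
Round 2 (k=20): L=153 R=63
Round 3 (k=47): L=63 R=1
Round 4 (k=42): L=1 R=14
Round 5 (k=28): L=14 R=142
Round 6 (k=40): L=142 R=57

Answer: 196,153 153,63 63,1 1,14 14,142 142,57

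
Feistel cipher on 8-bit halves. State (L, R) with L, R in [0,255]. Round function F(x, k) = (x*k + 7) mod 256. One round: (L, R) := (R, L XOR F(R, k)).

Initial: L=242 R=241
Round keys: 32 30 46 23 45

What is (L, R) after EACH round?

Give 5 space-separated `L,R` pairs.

Round 1 (k=32): L=241 R=213
Round 2 (k=30): L=213 R=12
Round 3 (k=46): L=12 R=250
Round 4 (k=23): L=250 R=113
Round 5 (k=45): L=113 R=30

Answer: 241,213 213,12 12,250 250,113 113,30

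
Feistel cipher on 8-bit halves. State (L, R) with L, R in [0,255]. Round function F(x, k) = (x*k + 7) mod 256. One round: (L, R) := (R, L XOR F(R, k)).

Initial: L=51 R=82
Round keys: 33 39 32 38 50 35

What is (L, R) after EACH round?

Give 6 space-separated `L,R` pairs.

Round 1 (k=33): L=82 R=170
Round 2 (k=39): L=170 R=191
Round 3 (k=32): L=191 R=77
Round 4 (k=38): L=77 R=202
Round 5 (k=50): L=202 R=54
Round 6 (k=35): L=54 R=163

Answer: 82,170 170,191 191,77 77,202 202,54 54,163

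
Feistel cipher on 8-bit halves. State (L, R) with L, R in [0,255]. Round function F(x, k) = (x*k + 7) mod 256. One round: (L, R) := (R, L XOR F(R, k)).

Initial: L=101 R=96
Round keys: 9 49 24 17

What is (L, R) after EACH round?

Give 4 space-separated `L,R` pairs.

Round 1 (k=9): L=96 R=2
Round 2 (k=49): L=2 R=9
Round 3 (k=24): L=9 R=221
Round 4 (k=17): L=221 R=189

Answer: 96,2 2,9 9,221 221,189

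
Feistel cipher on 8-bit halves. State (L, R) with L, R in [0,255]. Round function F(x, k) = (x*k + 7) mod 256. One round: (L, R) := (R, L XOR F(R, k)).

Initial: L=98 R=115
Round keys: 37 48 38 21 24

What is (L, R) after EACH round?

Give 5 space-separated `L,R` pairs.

Round 1 (k=37): L=115 R=196
Round 2 (k=48): L=196 R=180
Round 3 (k=38): L=180 R=123
Round 4 (k=21): L=123 R=170
Round 5 (k=24): L=170 R=140

Answer: 115,196 196,180 180,123 123,170 170,140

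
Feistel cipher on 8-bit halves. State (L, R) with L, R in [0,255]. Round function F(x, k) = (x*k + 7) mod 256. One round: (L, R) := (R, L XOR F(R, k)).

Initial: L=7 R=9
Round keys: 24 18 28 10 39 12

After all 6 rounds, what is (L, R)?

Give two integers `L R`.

Round 1 (k=24): L=9 R=216
Round 2 (k=18): L=216 R=62
Round 3 (k=28): L=62 R=23
Round 4 (k=10): L=23 R=211
Round 5 (k=39): L=211 R=59
Round 6 (k=12): L=59 R=24

Answer: 59 24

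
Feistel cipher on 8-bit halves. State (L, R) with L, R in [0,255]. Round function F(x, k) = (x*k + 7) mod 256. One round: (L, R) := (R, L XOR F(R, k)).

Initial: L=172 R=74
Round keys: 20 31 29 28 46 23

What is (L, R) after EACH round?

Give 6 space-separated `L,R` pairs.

Round 1 (k=20): L=74 R=99
Round 2 (k=31): L=99 R=78
Round 3 (k=29): L=78 R=190
Round 4 (k=28): L=190 R=129
Round 5 (k=46): L=129 R=139
Round 6 (k=23): L=139 R=5

Answer: 74,99 99,78 78,190 190,129 129,139 139,5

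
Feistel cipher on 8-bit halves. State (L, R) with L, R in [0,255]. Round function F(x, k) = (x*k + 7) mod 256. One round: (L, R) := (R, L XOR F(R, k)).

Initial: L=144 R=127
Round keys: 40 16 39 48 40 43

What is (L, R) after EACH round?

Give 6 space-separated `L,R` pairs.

Answer: 127,79 79,136 136,240 240,143 143,175 175,227

Derivation:
Round 1 (k=40): L=127 R=79
Round 2 (k=16): L=79 R=136
Round 3 (k=39): L=136 R=240
Round 4 (k=48): L=240 R=143
Round 5 (k=40): L=143 R=175
Round 6 (k=43): L=175 R=227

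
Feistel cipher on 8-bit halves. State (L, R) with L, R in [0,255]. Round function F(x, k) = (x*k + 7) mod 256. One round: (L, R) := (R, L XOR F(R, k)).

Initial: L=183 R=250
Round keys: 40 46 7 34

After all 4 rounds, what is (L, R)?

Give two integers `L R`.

Round 1 (k=40): L=250 R=160
Round 2 (k=46): L=160 R=61
Round 3 (k=7): L=61 R=18
Round 4 (k=34): L=18 R=86

Answer: 18 86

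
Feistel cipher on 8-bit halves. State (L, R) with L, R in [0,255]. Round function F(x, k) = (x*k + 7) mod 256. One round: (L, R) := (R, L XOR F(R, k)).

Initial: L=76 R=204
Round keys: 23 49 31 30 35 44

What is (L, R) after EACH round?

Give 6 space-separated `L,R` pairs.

Answer: 204,23 23,162 162,178 178,65 65,88 88,102

Derivation:
Round 1 (k=23): L=204 R=23
Round 2 (k=49): L=23 R=162
Round 3 (k=31): L=162 R=178
Round 4 (k=30): L=178 R=65
Round 5 (k=35): L=65 R=88
Round 6 (k=44): L=88 R=102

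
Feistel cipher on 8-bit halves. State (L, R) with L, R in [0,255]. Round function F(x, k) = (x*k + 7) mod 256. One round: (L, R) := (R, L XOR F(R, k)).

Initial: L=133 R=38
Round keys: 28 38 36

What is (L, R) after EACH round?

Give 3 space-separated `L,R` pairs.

Round 1 (k=28): L=38 R=170
Round 2 (k=38): L=170 R=101
Round 3 (k=36): L=101 R=145

Answer: 38,170 170,101 101,145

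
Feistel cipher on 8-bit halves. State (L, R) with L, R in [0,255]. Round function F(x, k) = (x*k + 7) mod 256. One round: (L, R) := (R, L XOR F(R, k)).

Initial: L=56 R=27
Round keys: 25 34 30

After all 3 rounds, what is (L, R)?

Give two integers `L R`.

Answer: 112 181

Derivation:
Round 1 (k=25): L=27 R=146
Round 2 (k=34): L=146 R=112
Round 3 (k=30): L=112 R=181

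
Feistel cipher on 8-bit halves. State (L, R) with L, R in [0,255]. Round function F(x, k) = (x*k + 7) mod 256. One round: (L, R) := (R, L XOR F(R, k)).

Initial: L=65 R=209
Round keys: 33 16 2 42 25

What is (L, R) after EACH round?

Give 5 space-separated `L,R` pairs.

Answer: 209,185 185,70 70,42 42,173 173,198

Derivation:
Round 1 (k=33): L=209 R=185
Round 2 (k=16): L=185 R=70
Round 3 (k=2): L=70 R=42
Round 4 (k=42): L=42 R=173
Round 5 (k=25): L=173 R=198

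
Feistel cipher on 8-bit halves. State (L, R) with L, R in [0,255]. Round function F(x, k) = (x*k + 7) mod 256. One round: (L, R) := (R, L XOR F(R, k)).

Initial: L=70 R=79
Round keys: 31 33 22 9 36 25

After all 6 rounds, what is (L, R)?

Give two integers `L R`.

Answer: 34 95

Derivation:
Round 1 (k=31): L=79 R=222
Round 2 (k=33): L=222 R=234
Round 3 (k=22): L=234 R=253
Round 4 (k=9): L=253 R=6
Round 5 (k=36): L=6 R=34
Round 6 (k=25): L=34 R=95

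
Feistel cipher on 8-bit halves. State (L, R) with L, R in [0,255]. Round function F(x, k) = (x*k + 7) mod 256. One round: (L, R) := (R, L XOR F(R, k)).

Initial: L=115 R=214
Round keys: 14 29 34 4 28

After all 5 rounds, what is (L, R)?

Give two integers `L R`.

Answer: 50 174

Derivation:
Round 1 (k=14): L=214 R=200
Round 2 (k=29): L=200 R=121
Round 3 (k=34): L=121 R=209
Round 4 (k=4): L=209 R=50
Round 5 (k=28): L=50 R=174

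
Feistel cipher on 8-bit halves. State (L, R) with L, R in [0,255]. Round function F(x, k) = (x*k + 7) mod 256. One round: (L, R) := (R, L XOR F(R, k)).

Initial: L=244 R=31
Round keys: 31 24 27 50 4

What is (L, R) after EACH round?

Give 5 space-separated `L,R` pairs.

Round 1 (k=31): L=31 R=60
Round 2 (k=24): L=60 R=184
Round 3 (k=27): L=184 R=83
Round 4 (k=50): L=83 R=133
Round 5 (k=4): L=133 R=72

Answer: 31,60 60,184 184,83 83,133 133,72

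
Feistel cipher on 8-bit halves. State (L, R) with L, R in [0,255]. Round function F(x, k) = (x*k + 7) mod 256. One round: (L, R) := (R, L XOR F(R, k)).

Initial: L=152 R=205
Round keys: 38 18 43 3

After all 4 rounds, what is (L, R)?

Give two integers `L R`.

Answer: 54 213

Derivation:
Round 1 (k=38): L=205 R=237
Round 2 (k=18): L=237 R=124
Round 3 (k=43): L=124 R=54
Round 4 (k=3): L=54 R=213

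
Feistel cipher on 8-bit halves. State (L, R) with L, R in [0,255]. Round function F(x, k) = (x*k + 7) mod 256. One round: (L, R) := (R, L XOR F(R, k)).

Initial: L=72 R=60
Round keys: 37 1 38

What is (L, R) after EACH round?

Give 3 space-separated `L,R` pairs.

Round 1 (k=37): L=60 R=251
Round 2 (k=1): L=251 R=62
Round 3 (k=38): L=62 R=192

Answer: 60,251 251,62 62,192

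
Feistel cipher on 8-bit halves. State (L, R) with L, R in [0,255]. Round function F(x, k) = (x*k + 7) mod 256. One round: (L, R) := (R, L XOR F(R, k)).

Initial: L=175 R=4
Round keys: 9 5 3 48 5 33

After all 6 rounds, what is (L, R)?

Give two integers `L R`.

Answer: 159 30

Derivation:
Round 1 (k=9): L=4 R=132
Round 2 (k=5): L=132 R=159
Round 3 (k=3): L=159 R=96
Round 4 (k=48): L=96 R=152
Round 5 (k=5): L=152 R=159
Round 6 (k=33): L=159 R=30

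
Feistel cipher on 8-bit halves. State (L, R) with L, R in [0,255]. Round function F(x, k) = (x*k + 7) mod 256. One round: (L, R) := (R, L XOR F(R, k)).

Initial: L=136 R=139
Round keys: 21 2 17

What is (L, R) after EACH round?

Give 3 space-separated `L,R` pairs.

Round 1 (k=21): L=139 R=230
Round 2 (k=2): L=230 R=88
Round 3 (k=17): L=88 R=57

Answer: 139,230 230,88 88,57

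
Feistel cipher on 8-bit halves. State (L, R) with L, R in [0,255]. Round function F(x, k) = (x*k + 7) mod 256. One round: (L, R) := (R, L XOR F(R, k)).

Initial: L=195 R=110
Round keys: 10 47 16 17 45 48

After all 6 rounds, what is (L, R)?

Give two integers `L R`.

Round 1 (k=10): L=110 R=144
Round 2 (k=47): L=144 R=25
Round 3 (k=16): L=25 R=7
Round 4 (k=17): L=7 R=103
Round 5 (k=45): L=103 R=37
Round 6 (k=48): L=37 R=144

Answer: 37 144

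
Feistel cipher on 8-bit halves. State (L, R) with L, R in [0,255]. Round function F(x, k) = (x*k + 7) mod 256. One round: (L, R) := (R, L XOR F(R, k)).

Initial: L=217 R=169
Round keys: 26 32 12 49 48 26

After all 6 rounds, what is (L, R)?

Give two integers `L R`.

Answer: 192 55

Derivation:
Round 1 (k=26): L=169 R=232
Round 2 (k=32): L=232 R=174
Round 3 (k=12): L=174 R=199
Round 4 (k=49): L=199 R=176
Round 5 (k=48): L=176 R=192
Round 6 (k=26): L=192 R=55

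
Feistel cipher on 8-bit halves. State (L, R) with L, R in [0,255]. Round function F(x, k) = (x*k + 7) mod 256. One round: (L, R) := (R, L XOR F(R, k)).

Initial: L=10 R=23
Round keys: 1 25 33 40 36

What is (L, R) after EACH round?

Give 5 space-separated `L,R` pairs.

Answer: 23,20 20,236 236,103 103,243 243,84

Derivation:
Round 1 (k=1): L=23 R=20
Round 2 (k=25): L=20 R=236
Round 3 (k=33): L=236 R=103
Round 4 (k=40): L=103 R=243
Round 5 (k=36): L=243 R=84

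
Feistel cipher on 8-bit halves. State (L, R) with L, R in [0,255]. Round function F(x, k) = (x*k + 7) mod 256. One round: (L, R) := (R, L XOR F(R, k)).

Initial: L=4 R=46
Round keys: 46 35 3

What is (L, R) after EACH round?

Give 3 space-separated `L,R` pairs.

Answer: 46,79 79,250 250,186

Derivation:
Round 1 (k=46): L=46 R=79
Round 2 (k=35): L=79 R=250
Round 3 (k=3): L=250 R=186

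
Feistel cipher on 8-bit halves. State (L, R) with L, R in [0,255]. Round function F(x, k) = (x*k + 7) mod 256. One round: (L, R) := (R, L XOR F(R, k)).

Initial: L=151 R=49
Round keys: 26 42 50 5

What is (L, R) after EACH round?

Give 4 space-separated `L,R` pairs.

Round 1 (k=26): L=49 R=150
Round 2 (k=42): L=150 R=146
Round 3 (k=50): L=146 R=29
Round 4 (k=5): L=29 R=10

Answer: 49,150 150,146 146,29 29,10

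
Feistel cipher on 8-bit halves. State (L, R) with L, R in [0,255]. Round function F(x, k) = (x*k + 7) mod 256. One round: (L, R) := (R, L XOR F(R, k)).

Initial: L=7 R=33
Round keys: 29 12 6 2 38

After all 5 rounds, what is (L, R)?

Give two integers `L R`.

Answer: 13 117

Derivation:
Round 1 (k=29): L=33 R=195
Round 2 (k=12): L=195 R=10
Round 3 (k=6): L=10 R=128
Round 4 (k=2): L=128 R=13
Round 5 (k=38): L=13 R=117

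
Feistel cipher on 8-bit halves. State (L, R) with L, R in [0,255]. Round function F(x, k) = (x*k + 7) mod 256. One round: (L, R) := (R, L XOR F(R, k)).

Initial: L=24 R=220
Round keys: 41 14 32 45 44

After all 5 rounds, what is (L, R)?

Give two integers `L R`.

Round 1 (k=41): L=220 R=91
Round 2 (k=14): L=91 R=221
Round 3 (k=32): L=221 R=252
Round 4 (k=45): L=252 R=142
Round 5 (k=44): L=142 R=147

Answer: 142 147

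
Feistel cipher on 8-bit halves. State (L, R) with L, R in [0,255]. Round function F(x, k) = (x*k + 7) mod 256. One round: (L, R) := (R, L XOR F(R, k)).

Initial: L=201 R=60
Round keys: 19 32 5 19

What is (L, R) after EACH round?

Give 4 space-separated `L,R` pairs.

Answer: 60,178 178,123 123,220 220,32

Derivation:
Round 1 (k=19): L=60 R=178
Round 2 (k=32): L=178 R=123
Round 3 (k=5): L=123 R=220
Round 4 (k=19): L=220 R=32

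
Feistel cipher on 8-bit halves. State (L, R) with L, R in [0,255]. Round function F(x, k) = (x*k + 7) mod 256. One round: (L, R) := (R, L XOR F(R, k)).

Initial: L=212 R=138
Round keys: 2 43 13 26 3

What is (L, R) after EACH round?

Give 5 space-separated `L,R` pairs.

Round 1 (k=2): L=138 R=207
Round 2 (k=43): L=207 R=70
Round 3 (k=13): L=70 R=90
Round 4 (k=26): L=90 R=109
Round 5 (k=3): L=109 R=20

Answer: 138,207 207,70 70,90 90,109 109,20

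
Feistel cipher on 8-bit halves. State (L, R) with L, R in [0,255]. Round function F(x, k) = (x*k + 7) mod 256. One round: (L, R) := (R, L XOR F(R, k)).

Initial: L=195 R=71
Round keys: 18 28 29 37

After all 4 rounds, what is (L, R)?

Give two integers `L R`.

Answer: 137 60

Derivation:
Round 1 (k=18): L=71 R=198
Round 2 (k=28): L=198 R=232
Round 3 (k=29): L=232 R=137
Round 4 (k=37): L=137 R=60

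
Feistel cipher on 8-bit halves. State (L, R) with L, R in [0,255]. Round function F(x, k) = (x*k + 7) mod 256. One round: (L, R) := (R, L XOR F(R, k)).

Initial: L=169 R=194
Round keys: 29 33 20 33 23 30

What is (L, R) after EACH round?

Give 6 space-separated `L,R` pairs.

Answer: 194,168 168,109 109,35 35,231 231,235 235,118

Derivation:
Round 1 (k=29): L=194 R=168
Round 2 (k=33): L=168 R=109
Round 3 (k=20): L=109 R=35
Round 4 (k=33): L=35 R=231
Round 5 (k=23): L=231 R=235
Round 6 (k=30): L=235 R=118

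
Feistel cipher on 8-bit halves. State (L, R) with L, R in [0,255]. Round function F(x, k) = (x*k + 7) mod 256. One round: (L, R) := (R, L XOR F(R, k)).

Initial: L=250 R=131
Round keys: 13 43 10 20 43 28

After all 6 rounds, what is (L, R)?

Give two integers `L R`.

Round 1 (k=13): L=131 R=84
Round 2 (k=43): L=84 R=160
Round 3 (k=10): L=160 R=19
Round 4 (k=20): L=19 R=35
Round 5 (k=43): L=35 R=251
Round 6 (k=28): L=251 R=88

Answer: 251 88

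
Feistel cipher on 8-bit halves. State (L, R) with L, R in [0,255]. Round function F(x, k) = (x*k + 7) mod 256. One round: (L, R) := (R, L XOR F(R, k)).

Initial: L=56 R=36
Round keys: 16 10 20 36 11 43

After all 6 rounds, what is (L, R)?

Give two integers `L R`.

Answer: 229 48

Derivation:
Round 1 (k=16): L=36 R=127
Round 2 (k=10): L=127 R=217
Round 3 (k=20): L=217 R=132
Round 4 (k=36): L=132 R=78
Round 5 (k=11): L=78 R=229
Round 6 (k=43): L=229 R=48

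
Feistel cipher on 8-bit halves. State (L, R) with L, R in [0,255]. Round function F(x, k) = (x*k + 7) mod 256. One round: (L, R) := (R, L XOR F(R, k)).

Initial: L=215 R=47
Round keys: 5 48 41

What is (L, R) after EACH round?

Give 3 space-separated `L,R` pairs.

Answer: 47,37 37,216 216,186

Derivation:
Round 1 (k=5): L=47 R=37
Round 2 (k=48): L=37 R=216
Round 3 (k=41): L=216 R=186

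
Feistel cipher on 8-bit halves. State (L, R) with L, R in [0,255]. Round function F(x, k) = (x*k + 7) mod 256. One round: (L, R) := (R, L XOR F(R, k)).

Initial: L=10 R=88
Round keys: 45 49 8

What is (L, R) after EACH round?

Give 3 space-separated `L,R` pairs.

Answer: 88,117 117,52 52,210

Derivation:
Round 1 (k=45): L=88 R=117
Round 2 (k=49): L=117 R=52
Round 3 (k=8): L=52 R=210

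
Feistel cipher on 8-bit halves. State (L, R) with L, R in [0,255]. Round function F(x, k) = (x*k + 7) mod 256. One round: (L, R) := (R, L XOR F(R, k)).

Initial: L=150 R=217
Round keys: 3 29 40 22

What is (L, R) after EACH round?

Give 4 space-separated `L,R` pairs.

Round 1 (k=3): L=217 R=4
Round 2 (k=29): L=4 R=162
Round 3 (k=40): L=162 R=83
Round 4 (k=22): L=83 R=139

Answer: 217,4 4,162 162,83 83,139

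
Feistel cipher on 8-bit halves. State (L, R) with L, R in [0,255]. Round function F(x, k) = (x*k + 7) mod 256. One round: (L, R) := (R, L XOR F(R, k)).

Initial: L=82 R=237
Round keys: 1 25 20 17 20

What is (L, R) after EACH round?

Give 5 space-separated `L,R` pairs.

Answer: 237,166 166,208 208,225 225,40 40,198

Derivation:
Round 1 (k=1): L=237 R=166
Round 2 (k=25): L=166 R=208
Round 3 (k=20): L=208 R=225
Round 4 (k=17): L=225 R=40
Round 5 (k=20): L=40 R=198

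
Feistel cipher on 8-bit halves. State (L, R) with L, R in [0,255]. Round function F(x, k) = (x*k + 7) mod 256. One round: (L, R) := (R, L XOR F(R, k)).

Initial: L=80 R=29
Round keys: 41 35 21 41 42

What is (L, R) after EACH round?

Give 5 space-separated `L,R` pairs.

Answer: 29,252 252,102 102,153 153,238 238,138

Derivation:
Round 1 (k=41): L=29 R=252
Round 2 (k=35): L=252 R=102
Round 3 (k=21): L=102 R=153
Round 4 (k=41): L=153 R=238
Round 5 (k=42): L=238 R=138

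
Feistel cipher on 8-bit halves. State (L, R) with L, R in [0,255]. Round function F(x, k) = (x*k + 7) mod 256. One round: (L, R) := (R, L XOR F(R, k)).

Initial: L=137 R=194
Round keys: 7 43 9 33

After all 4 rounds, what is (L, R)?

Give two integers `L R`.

Round 1 (k=7): L=194 R=220
Round 2 (k=43): L=220 R=57
Round 3 (k=9): L=57 R=212
Round 4 (k=33): L=212 R=98

Answer: 212 98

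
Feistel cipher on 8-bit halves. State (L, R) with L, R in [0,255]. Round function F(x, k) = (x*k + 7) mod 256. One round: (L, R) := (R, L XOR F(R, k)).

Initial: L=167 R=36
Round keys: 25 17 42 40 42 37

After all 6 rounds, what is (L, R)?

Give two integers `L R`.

Answer: 214 13

Derivation:
Round 1 (k=25): L=36 R=44
Round 2 (k=17): L=44 R=215
Round 3 (k=42): L=215 R=97
Round 4 (k=40): L=97 R=248
Round 5 (k=42): L=248 R=214
Round 6 (k=37): L=214 R=13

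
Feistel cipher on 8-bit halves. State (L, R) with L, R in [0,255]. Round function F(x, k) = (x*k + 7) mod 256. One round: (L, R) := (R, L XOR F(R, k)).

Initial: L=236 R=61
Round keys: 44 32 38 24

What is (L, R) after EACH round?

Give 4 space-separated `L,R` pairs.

Answer: 61,111 111,218 218,12 12,253

Derivation:
Round 1 (k=44): L=61 R=111
Round 2 (k=32): L=111 R=218
Round 3 (k=38): L=218 R=12
Round 4 (k=24): L=12 R=253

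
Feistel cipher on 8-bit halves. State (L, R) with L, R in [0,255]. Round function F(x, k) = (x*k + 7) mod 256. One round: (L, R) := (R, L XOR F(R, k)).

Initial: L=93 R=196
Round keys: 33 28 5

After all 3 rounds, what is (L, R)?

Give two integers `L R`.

Answer: 171 72

Derivation:
Round 1 (k=33): L=196 R=22
Round 2 (k=28): L=22 R=171
Round 3 (k=5): L=171 R=72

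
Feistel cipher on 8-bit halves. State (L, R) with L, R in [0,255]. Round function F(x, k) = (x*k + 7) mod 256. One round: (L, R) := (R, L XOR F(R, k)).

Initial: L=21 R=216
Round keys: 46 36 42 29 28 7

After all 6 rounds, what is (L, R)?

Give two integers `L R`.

Round 1 (k=46): L=216 R=194
Round 2 (k=36): L=194 R=151
Round 3 (k=42): L=151 R=15
Round 4 (k=29): L=15 R=45
Round 5 (k=28): L=45 R=252
Round 6 (k=7): L=252 R=198

Answer: 252 198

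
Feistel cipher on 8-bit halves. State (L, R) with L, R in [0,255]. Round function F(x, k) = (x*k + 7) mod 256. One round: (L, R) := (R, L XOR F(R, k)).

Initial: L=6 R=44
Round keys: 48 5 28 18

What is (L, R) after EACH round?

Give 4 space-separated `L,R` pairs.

Round 1 (k=48): L=44 R=65
Round 2 (k=5): L=65 R=96
Round 3 (k=28): L=96 R=198
Round 4 (k=18): L=198 R=147

Answer: 44,65 65,96 96,198 198,147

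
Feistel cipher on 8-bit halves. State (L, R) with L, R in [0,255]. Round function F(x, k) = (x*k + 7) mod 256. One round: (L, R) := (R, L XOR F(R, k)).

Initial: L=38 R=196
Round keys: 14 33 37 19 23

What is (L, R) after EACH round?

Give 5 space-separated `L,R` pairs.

Answer: 196,153 153,4 4,2 2,41 41,180

Derivation:
Round 1 (k=14): L=196 R=153
Round 2 (k=33): L=153 R=4
Round 3 (k=37): L=4 R=2
Round 4 (k=19): L=2 R=41
Round 5 (k=23): L=41 R=180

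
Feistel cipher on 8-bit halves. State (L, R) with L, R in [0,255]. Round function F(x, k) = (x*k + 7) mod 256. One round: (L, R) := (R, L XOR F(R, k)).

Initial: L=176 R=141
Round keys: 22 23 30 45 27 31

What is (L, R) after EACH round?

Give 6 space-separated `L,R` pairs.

Round 1 (k=22): L=141 R=149
Round 2 (k=23): L=149 R=231
Round 3 (k=30): L=231 R=140
Round 4 (k=45): L=140 R=68
Round 5 (k=27): L=68 R=191
Round 6 (k=31): L=191 R=108

Answer: 141,149 149,231 231,140 140,68 68,191 191,108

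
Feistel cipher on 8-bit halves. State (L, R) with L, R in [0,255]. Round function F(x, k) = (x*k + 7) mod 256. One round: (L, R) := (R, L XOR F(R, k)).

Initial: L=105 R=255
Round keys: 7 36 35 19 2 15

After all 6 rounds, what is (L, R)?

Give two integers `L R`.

Answer: 35 165

Derivation:
Round 1 (k=7): L=255 R=105
Round 2 (k=36): L=105 R=52
Round 3 (k=35): L=52 R=74
Round 4 (k=19): L=74 R=177
Round 5 (k=2): L=177 R=35
Round 6 (k=15): L=35 R=165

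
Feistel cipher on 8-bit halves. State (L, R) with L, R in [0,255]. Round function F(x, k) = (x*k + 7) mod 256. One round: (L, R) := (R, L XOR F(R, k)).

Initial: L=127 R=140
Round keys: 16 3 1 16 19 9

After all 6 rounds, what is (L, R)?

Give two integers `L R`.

Answer: 193 84

Derivation:
Round 1 (k=16): L=140 R=184
Round 2 (k=3): L=184 R=163
Round 3 (k=1): L=163 R=18
Round 4 (k=16): L=18 R=132
Round 5 (k=19): L=132 R=193
Round 6 (k=9): L=193 R=84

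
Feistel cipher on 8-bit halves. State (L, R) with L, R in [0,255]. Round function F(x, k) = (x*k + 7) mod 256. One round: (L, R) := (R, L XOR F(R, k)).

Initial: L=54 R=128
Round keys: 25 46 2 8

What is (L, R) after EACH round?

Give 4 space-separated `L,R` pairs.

Answer: 128,177 177,85 85,0 0,82

Derivation:
Round 1 (k=25): L=128 R=177
Round 2 (k=46): L=177 R=85
Round 3 (k=2): L=85 R=0
Round 4 (k=8): L=0 R=82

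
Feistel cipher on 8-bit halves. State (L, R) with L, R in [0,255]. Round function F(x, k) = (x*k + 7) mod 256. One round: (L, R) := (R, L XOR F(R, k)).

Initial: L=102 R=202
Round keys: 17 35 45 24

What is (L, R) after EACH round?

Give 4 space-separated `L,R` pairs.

Round 1 (k=17): L=202 R=23
Round 2 (k=35): L=23 R=230
Round 3 (k=45): L=230 R=98
Round 4 (k=24): L=98 R=209

Answer: 202,23 23,230 230,98 98,209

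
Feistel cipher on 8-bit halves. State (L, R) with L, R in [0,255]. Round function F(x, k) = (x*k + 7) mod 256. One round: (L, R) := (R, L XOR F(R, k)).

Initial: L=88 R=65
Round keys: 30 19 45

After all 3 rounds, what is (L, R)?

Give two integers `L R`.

Round 1 (k=30): L=65 R=253
Round 2 (k=19): L=253 R=143
Round 3 (k=45): L=143 R=215

Answer: 143 215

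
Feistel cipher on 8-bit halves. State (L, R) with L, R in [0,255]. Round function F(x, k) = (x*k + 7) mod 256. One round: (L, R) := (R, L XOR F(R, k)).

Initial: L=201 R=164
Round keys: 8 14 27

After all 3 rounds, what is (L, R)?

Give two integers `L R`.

Answer: 175 146

Derivation:
Round 1 (k=8): L=164 R=238
Round 2 (k=14): L=238 R=175
Round 3 (k=27): L=175 R=146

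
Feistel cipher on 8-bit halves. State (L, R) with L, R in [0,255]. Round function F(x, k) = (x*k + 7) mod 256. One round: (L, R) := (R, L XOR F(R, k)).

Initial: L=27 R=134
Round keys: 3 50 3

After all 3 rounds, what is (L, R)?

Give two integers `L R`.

Round 1 (k=3): L=134 R=130
Round 2 (k=50): L=130 R=237
Round 3 (k=3): L=237 R=76

Answer: 237 76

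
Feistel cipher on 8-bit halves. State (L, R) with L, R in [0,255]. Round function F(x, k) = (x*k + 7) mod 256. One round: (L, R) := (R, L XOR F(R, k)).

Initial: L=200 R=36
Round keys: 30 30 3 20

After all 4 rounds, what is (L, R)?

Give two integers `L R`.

Answer: 105 230

Derivation:
Round 1 (k=30): L=36 R=247
Round 2 (k=30): L=247 R=221
Round 3 (k=3): L=221 R=105
Round 4 (k=20): L=105 R=230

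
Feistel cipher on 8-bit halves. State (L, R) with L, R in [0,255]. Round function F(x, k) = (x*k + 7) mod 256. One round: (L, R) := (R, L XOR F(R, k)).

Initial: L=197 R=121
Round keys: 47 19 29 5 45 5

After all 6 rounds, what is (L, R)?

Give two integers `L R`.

Answer: 129 207

Derivation:
Round 1 (k=47): L=121 R=251
Round 2 (k=19): L=251 R=209
Round 3 (k=29): L=209 R=79
Round 4 (k=5): L=79 R=67
Round 5 (k=45): L=67 R=129
Round 6 (k=5): L=129 R=207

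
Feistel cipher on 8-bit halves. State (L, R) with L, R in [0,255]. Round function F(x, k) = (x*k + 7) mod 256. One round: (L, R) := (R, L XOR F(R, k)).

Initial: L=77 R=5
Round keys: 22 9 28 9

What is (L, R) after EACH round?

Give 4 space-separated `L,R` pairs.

Answer: 5,56 56,250 250,103 103,92

Derivation:
Round 1 (k=22): L=5 R=56
Round 2 (k=9): L=56 R=250
Round 3 (k=28): L=250 R=103
Round 4 (k=9): L=103 R=92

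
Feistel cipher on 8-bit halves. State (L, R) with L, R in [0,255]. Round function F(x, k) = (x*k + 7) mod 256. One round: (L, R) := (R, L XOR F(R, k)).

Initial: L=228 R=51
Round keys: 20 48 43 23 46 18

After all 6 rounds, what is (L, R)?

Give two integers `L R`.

Answer: 157 198

Derivation:
Round 1 (k=20): L=51 R=231
Round 2 (k=48): L=231 R=100
Round 3 (k=43): L=100 R=52
Round 4 (k=23): L=52 R=215
Round 5 (k=46): L=215 R=157
Round 6 (k=18): L=157 R=198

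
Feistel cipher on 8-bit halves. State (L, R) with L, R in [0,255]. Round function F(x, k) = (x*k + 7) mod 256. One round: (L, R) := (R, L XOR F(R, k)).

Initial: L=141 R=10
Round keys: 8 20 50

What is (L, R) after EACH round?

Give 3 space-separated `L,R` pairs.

Answer: 10,218 218,5 5,219

Derivation:
Round 1 (k=8): L=10 R=218
Round 2 (k=20): L=218 R=5
Round 3 (k=50): L=5 R=219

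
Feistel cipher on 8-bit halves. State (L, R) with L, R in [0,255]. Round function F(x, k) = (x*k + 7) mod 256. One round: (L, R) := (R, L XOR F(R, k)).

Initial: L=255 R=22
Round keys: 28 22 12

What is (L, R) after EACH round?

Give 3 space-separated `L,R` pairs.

Round 1 (k=28): L=22 R=144
Round 2 (k=22): L=144 R=113
Round 3 (k=12): L=113 R=195

Answer: 22,144 144,113 113,195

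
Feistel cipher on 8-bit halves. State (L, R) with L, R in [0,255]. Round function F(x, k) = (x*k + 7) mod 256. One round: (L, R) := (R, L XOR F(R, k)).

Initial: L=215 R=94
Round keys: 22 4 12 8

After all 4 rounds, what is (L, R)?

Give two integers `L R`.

Answer: 63 150

Derivation:
Round 1 (k=22): L=94 R=204
Round 2 (k=4): L=204 R=105
Round 3 (k=12): L=105 R=63
Round 4 (k=8): L=63 R=150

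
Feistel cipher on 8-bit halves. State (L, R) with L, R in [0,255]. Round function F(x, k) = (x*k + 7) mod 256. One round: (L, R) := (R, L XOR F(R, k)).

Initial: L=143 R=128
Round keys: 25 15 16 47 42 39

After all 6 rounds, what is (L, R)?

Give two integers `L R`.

Round 1 (k=25): L=128 R=8
Round 2 (k=15): L=8 R=255
Round 3 (k=16): L=255 R=255
Round 4 (k=47): L=255 R=39
Round 5 (k=42): L=39 R=146
Round 6 (k=39): L=146 R=98

Answer: 146 98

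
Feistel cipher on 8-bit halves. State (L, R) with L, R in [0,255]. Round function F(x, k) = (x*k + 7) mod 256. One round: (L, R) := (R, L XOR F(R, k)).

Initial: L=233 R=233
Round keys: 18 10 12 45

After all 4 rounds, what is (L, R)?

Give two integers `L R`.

Round 1 (k=18): L=233 R=128
Round 2 (k=10): L=128 R=238
Round 3 (k=12): L=238 R=175
Round 4 (k=45): L=175 R=36

Answer: 175 36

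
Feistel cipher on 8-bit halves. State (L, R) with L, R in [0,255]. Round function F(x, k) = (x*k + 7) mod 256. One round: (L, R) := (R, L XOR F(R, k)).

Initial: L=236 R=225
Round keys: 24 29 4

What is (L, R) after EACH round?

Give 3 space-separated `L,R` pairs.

Answer: 225,243 243,111 111,48

Derivation:
Round 1 (k=24): L=225 R=243
Round 2 (k=29): L=243 R=111
Round 3 (k=4): L=111 R=48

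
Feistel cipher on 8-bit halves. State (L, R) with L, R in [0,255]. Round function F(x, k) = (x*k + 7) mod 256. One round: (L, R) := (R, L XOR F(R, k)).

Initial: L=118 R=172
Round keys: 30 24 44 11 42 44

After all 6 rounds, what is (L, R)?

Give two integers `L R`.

Round 1 (k=30): L=172 R=89
Round 2 (k=24): L=89 R=243
Round 3 (k=44): L=243 R=146
Round 4 (k=11): L=146 R=190
Round 5 (k=42): L=190 R=161
Round 6 (k=44): L=161 R=13

Answer: 161 13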